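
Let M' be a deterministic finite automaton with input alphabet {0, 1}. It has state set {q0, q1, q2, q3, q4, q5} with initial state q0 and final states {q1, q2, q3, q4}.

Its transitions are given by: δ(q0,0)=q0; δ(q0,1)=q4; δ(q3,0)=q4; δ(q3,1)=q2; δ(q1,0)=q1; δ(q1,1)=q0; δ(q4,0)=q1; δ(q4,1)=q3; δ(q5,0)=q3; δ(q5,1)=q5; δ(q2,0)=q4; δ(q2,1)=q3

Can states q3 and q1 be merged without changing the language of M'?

No

States {q5} cannot be reached from the start state, so discard them.
P0 = {q1,q2,q3,q4} | {q0}.
Refine {q1,q2,q3,q4} on symbol 1: members go to different blocks, giving {q2,q3,q4} and {q1}.
On input 0, block {q2,q3,q4} splits into {q2,q3} and {q4}.
The partition is now stable with 4 blocks: {q2,q3} | {q0} | {q1} | {q4}.
q3 and q1 end up in different blocks, so they are distinguishable. For instance, the string '1' is accepted from only q3.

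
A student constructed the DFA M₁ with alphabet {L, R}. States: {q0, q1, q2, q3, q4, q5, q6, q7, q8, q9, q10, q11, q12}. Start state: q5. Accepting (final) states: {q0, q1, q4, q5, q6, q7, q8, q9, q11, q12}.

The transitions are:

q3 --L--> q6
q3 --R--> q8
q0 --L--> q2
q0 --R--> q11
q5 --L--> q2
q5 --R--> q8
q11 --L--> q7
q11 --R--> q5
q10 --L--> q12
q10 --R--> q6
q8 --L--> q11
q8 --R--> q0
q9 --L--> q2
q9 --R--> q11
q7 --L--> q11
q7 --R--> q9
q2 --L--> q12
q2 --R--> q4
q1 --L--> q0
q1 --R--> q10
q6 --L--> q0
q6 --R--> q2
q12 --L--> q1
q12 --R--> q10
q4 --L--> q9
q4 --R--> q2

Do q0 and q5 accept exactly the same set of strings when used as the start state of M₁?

Reachable states from the start: {q0,q1,q2,q4,q5,q6,q7,q8,q9,q10,q11,q12}. Unreachable: {q3} — drop them.
P0 = {q0,q1,q4,q5,q6,q7,q8,q9,q11,q12} | {q2,q10}.
Split {q0,q1,q4,q5,q6,q7,q8,q9,q11,q12} by δ(·,L) → {q1,q4,q6,q7,q8,q11,q12} and {q0,q5,q9}.
Split {q1,q4,q6,q7,q8,q11,q12} by δ(·,L) → {q7,q8,q11,q12} and {q1,q4,q6}.
On input L, block {q7,q8,q11,q12} splits into {q7,q8,q11} and {q12}.
Stable partition: {q7,q8,q11} | {q2,q10} | {q0,q5,q9} | {q1,q4,q6} | {q12} — 5 equivalence classes.
q0 and q5 lie in the same block of the stable partition, so they are equivalent — no string distinguishes them.

Yes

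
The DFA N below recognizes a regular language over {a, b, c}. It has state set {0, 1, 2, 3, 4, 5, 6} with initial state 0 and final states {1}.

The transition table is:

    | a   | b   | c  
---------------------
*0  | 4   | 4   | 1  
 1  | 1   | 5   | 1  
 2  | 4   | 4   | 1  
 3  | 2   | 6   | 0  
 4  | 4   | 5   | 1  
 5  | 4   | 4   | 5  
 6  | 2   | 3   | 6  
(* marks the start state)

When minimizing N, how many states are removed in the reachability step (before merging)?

3

Starting at 0 and following transitions, the reachable set is {0, 1, 4, 5}. That leaves 2, 3, 6 unreachable — 3 in total.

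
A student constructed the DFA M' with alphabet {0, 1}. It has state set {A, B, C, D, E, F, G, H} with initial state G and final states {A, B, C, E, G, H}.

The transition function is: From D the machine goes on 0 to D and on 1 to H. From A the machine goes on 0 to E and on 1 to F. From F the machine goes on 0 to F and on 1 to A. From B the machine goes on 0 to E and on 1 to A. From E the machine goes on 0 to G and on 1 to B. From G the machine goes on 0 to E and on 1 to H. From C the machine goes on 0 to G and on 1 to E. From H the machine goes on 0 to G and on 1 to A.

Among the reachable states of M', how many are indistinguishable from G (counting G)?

Reachable states from the start: {A,B,E,F,G,H}. Unreachable: {C,D} — drop them.
Initial partition by acceptance: {A,B,E,G,H} | {F}.
On input 1, block {A,B,E,G,H} splits into {B,E,G,H} and {A}.
On input 1, block {B,E,G,H} splits into {B,H} and {E,G}.
No further refinement is possible. Final partition (4 blocks): {B,H} | {F} | {A} | {E,G}.
The equivalence class containing G is {E,G}, of size 2.

2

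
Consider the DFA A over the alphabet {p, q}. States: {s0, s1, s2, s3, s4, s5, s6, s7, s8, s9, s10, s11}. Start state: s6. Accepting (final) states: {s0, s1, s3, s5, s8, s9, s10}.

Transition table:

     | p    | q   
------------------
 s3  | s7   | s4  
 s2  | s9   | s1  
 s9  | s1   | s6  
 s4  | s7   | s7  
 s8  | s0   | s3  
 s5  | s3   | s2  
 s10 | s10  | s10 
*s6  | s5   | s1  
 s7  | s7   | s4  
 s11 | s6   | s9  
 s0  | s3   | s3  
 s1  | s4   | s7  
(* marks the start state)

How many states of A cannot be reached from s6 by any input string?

No path from s6 leads to s0, s8, s10, s11; the other 8 states are all reachable.

4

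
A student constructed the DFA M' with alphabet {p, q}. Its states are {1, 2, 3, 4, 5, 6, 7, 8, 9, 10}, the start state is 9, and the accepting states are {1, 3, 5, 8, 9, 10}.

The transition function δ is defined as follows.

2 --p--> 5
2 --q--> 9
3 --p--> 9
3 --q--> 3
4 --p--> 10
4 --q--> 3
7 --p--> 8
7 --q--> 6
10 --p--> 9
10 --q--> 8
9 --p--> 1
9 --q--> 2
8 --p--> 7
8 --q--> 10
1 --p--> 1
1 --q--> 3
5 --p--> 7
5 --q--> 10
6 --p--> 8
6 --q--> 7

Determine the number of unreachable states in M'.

1

BFS from 9 reaches {1, 2, 3, 5, 6, 7, 8, 9, 10}; the 1 state(s) 4 are never visited.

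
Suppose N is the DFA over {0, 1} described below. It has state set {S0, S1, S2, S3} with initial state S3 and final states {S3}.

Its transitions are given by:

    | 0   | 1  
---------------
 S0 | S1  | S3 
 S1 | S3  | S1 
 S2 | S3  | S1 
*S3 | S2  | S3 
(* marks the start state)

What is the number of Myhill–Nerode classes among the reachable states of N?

2

First remove the unreachable states {S0}; 3 states remain.
P0 = {S3} | {S1,S2}.
No further refinement is possible. Final partition (2 blocks): {S3} | {S1,S2}.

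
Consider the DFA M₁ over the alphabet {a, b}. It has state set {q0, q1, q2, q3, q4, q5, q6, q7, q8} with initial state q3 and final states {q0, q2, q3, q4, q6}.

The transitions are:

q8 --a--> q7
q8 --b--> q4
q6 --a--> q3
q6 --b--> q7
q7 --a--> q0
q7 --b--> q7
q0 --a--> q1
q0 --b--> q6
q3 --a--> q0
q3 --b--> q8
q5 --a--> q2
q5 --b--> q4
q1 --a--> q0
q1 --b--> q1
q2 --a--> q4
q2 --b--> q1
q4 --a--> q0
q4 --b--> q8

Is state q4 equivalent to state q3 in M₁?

First remove the unreachable states {q2,q5}; 7 states remain.
Start with accepting vs non-accepting: {q0,q3,q4,q6} | {q1,q7,q8}.
On input a, block {q0,q3,q4,q6} splits into {q3,q4,q6} and {q0}.
Refine {q3,q4,q6} on symbol a: members go to different blocks, giving {q3,q4} and {q6}.
Refine {q1,q7,q8} on symbol a: members go to different blocks, giving {q1,q7} and {q8}.
The partition is now stable with 5 blocks: {q3,q4} | {q1,q7} | {q0} | {q6} | {q8}.
q4 and q3 lie in the same block of the stable partition, so they are equivalent — no string distinguishes them.

Yes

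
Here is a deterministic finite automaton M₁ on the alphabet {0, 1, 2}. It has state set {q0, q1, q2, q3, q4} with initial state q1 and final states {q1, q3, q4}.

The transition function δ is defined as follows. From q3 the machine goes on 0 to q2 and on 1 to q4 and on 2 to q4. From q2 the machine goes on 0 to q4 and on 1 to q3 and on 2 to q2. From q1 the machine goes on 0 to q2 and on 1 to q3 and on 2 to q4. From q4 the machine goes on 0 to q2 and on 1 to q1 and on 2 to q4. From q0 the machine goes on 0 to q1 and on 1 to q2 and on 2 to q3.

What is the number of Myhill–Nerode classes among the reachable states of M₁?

States {q0} cannot be reached from the start state, so discard them.
Initial partition by acceptance: {q1,q3,q4} | {q2}.
The partition is now stable with 2 blocks: {q1,q3,q4} | {q2}.

2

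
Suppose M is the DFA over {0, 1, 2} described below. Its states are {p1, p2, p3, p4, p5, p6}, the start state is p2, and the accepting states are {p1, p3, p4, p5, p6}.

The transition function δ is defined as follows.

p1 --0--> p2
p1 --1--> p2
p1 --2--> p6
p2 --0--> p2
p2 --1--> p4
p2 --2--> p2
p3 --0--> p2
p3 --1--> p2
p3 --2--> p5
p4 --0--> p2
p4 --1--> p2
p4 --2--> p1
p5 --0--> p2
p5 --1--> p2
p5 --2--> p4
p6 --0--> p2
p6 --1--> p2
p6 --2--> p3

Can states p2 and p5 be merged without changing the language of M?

No

All states are reachable from the start state.
Start with accepting vs non-accepting: {p1,p3,p4,p5,p6} | {p2}.
The partition is now stable with 2 blocks: {p1,p3,p4,p5,p6} | {p2}.
p2 and p5 end up in different blocks, so they are distinguishable. For instance, the string 'ε' is accepted from only p5.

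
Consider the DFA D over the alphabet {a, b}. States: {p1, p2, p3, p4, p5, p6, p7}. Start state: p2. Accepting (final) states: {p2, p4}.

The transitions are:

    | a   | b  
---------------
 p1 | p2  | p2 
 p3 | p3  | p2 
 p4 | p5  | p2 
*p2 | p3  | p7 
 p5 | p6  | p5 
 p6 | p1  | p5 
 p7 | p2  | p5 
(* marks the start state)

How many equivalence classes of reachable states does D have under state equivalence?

6

First remove the unreachable states {p4}; 6 states remain.
Start with accepting vs non-accepting: {p2} | {p1,p3,p5,p6,p7}.
On input a, block {p1,p3,p5,p6,p7} splits into {p3,p5,p6} and {p1,p7}.
On input a, block {p3,p5,p6} splits into {p3,p5} and {p6}.
Refine {p3,p5} on symbol a: members go to different blocks, giving {p3} and {p5}.
Refine {p1,p7} on symbol b: members go to different blocks, giving {p1} and {p7}.
Stable partition: {p2} | {p3} | {p1} | {p6} | {p5} | {p7} — 6 equivalence classes.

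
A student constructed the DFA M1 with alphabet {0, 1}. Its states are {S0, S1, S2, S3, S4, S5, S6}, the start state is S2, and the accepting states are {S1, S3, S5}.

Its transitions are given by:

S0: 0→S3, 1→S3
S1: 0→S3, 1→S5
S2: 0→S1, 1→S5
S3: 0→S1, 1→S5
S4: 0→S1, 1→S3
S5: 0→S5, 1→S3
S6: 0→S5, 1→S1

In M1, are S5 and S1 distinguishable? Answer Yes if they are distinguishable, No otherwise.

States {S0,S4,S6} cannot be reached from the start state, so discard them.
Initial partition by acceptance: {S1,S3,S5} | {S2}.
The partition is now stable with 2 blocks: {S1,S3,S5} | {S2}.
S5 and S1 lie in the same block of the stable partition, so they are equivalent — no string distinguishes them.

No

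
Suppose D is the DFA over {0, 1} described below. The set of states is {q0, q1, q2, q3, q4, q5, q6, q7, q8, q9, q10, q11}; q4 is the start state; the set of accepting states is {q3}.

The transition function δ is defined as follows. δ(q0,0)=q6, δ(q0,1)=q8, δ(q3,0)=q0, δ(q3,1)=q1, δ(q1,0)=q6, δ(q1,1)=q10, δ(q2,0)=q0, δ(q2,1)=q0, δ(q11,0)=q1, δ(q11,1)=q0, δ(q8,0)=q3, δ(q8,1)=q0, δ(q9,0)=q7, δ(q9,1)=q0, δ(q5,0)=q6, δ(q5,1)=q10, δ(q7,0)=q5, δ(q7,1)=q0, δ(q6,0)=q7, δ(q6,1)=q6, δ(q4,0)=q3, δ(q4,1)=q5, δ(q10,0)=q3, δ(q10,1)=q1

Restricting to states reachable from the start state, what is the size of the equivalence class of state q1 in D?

3

Reachable states from the start: {q0,q1,q3,q4,q5,q6,q7,q8,q10}. Unreachable: {q2,q9,q11} — drop them.
Start with accepting vs non-accepting: {q3} | {q0,q1,q4,q5,q6,q7,q8,q10}.
Split {q0,q1,q4,q5,q6,q7,q8,q10} by δ(·,0) → {q0,q1,q5,q6,q7} and {q4,q8,q10}.
Split {q0,q1,q5,q6,q7} by δ(·,1) → {q0,q1,q5} and {q6,q7}.
Split {q6,q7} by δ(·,0) → {q6} and {q7}.
The partition is now stable with 5 blocks: {q3} | {q0,q1,q5} | {q4,q8,q10} | {q6} | {q7}.
State q1 belongs to the block {q0,q1,q5}, which has 3 states.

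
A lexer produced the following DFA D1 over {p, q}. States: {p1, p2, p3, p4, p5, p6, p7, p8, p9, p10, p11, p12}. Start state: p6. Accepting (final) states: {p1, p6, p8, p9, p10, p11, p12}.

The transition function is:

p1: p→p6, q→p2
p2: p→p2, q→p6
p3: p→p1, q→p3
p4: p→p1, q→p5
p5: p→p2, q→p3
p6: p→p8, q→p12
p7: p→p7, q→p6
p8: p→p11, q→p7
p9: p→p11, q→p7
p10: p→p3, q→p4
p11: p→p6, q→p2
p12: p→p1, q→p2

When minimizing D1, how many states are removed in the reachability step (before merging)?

BFS from p6 reaches {p1, p2, p6, p7, p8, p11, p12}; the 5 state(s) p3, p4, p5, p9, p10 are never visited.

5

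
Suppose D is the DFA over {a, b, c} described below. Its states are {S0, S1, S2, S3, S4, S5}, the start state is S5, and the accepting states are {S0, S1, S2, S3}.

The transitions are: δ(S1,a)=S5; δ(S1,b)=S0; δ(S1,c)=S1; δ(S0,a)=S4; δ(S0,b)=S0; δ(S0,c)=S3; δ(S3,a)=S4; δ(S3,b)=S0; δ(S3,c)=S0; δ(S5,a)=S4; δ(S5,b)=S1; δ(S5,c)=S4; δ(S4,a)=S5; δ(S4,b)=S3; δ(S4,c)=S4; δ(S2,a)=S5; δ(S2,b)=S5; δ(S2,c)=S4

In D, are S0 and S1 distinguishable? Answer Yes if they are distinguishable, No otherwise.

Reachable states from the start: {S0,S1,S3,S4,S5}. Unreachable: {S2} — drop them.
Initial partition by acceptance: {S0,S1,S3} | {S4,S5}.
No further refinement is possible. Final partition (2 blocks): {S0,S1,S3} | {S4,S5}.
S0 and S1 lie in the same block of the stable partition, so they are equivalent — no string distinguishes them.

No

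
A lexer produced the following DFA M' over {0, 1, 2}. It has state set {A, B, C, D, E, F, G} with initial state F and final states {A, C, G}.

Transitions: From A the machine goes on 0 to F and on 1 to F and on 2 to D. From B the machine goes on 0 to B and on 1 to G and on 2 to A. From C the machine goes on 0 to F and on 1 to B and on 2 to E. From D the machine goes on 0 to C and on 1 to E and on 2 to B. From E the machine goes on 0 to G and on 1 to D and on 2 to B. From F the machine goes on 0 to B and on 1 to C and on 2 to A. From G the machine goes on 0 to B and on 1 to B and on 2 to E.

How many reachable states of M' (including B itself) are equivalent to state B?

All states are reachable from the start state.
Start with accepting vs non-accepting: {A,C,G} | {B,D,E,F}.
On input 0, block {B,D,E,F} splits into {B,F} and {D,E}.
Stable partition: {A,C,G} | {B,F} | {D,E} — 3 equivalence classes.
The equivalence class containing B is {B,F}, of size 2.

2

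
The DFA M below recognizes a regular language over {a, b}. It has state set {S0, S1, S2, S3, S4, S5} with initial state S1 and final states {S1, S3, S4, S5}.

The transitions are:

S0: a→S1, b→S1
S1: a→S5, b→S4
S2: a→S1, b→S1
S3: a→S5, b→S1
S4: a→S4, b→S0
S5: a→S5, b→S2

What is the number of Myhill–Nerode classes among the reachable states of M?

States {S3} cannot be reached from the start state, so discard them.
P0 = {S1,S4,S5} | {S0,S2}.
On input b, block {S1,S4,S5} splits into {S4,S5} and {S1}.
Stable partition: {S4,S5} | {S0,S2} | {S1} — 3 equivalence classes.

3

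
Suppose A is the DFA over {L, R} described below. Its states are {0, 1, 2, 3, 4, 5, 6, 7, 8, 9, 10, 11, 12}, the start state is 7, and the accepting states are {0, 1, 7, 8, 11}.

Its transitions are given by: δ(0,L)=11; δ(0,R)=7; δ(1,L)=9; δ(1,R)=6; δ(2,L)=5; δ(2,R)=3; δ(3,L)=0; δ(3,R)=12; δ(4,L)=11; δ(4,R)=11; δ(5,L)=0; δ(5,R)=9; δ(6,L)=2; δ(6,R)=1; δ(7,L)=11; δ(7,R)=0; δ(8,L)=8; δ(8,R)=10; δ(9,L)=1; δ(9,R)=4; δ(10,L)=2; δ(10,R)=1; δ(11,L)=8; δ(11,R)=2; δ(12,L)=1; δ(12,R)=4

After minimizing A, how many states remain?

Every state is reachable, so we keep all 13.
Initial partition by acceptance: {0,1,7,8,11} | {2,3,4,5,6,9,10,12}.
Split {0,1,7,8,11} by δ(·,L) → {0,7,8,11} and {1}.
Split {0,7,8,11} by δ(·,R) → {0,7} and {8,11}.
Split {2,3,4,5,6,9,10,12} by δ(·,L) → {2,6,10} and {3,5} and {9,12} and {4}.
On input L, block {2,6,10} splits into {6,10} and {2}.
On input R, block {8,11} splits into {8} and {11}.
The partition is now stable with 9 blocks: {0,7} | {6,10} | {1} | {8} | {3,5} | {9,12} | {4} | {2} | {11}.

9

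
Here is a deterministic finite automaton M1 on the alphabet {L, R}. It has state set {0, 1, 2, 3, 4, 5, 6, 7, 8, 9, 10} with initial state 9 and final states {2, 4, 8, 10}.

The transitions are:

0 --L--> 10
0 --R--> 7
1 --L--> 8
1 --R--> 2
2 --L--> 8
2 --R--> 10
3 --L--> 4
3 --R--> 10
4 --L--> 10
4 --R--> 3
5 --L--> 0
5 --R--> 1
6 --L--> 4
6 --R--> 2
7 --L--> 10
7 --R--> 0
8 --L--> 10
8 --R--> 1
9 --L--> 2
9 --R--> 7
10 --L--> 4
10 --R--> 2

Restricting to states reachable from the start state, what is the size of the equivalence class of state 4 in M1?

First remove the unreachable states {5,6}; 9 states remain.
Initial partition by acceptance: {2,4,8,10} | {0,1,3,7,9}.
On input R, block {2,4,8,10} splits into {2,10} and {4,8}.
On input L, block {0,1,3,7,9} splits into {0,7,9} and {1,3}.
The partition is now stable with 4 blocks: {2,10} | {0,7,9} | {4,8} | {1,3}.
The equivalence class containing 4 is {4,8}, of size 2.

2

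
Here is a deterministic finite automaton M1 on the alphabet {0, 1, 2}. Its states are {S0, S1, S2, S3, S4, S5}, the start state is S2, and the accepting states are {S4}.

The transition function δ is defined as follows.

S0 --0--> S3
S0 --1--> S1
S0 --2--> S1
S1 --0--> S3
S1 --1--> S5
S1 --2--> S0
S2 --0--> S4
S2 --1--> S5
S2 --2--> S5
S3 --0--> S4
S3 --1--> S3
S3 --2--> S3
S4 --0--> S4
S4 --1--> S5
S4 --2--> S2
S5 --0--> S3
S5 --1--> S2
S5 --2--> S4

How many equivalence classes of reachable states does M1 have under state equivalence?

4

First remove the unreachable states {S0,S1}; 4 states remain.
P0 = {S4} | {S2,S3,S5}.
On input 0, block {S2,S3,S5} splits into {S2,S3} and {S5}.
On input 1, block {S2,S3} splits into {S2} and {S3}.
The partition is now stable with 4 blocks: {S4} | {S2} | {S5} | {S3}.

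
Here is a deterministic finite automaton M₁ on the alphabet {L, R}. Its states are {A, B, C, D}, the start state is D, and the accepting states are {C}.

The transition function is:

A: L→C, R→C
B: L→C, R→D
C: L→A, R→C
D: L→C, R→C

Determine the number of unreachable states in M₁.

1

No path from D leads to B; the other 3 states are all reachable.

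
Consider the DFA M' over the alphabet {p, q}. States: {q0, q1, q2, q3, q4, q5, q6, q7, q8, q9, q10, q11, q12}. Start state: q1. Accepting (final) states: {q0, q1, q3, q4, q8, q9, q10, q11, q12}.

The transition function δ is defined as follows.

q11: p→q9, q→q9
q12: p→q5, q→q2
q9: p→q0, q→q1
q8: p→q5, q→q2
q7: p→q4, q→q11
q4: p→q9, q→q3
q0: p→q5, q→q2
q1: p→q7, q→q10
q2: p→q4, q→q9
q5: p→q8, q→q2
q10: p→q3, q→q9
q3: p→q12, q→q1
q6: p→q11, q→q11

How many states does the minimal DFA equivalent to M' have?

7

First remove the unreachable states {q6}; 12 states remain.
Start with accepting vs non-accepting: {q0,q1,q3,q4,q8,q9,q10,q11,q12} | {q2,q5,q7}.
On input p, block {q0,q1,q3,q4,q8,q9,q10,q11,q12} splits into {q3,q4,q9,q10,q11} and {q0,q1,q8,q12}.
Split {q3,q4,q9,q10,q11} by δ(·,p) → {q4,q10,q11} and {q3,q9}.
Split {q2,q5,q7} by δ(·,p) → {q2,q7} and {q5}.
Split {q2,q7} by δ(·,q) → {q2} and {q7}.
On input p, block {q0,q1,q8,q12} splits into {q0,q8,q12} and {q1}.
Stable partition: {q4,q10,q11} | {q2} | {q0,q8,q12} | {q3,q9} | {q5} | {q7} | {q1} — 7 equivalence classes.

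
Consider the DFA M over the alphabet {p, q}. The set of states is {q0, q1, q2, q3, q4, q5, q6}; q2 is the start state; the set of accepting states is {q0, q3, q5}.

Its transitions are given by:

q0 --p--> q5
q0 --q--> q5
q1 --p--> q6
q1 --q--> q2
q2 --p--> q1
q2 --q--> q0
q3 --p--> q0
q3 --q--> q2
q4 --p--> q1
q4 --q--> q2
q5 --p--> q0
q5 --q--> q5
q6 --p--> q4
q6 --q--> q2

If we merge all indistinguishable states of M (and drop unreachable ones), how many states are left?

First remove the unreachable states {q3}; 6 states remain.
P0 = {q0,q5} | {q1,q2,q4,q6}.
On input q, block {q1,q2,q4,q6} splits into {q1,q4,q6} and {q2}.
The partition is now stable with 3 blocks: {q0,q5} | {q1,q4,q6} | {q2}.

3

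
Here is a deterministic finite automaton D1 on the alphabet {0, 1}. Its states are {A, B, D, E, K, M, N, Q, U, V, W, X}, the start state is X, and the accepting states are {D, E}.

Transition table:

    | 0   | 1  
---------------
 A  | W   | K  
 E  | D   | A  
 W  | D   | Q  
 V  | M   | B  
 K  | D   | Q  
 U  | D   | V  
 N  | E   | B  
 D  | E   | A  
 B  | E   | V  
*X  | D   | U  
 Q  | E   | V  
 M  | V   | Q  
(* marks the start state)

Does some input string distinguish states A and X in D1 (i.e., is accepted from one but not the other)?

Yes

States {N} cannot be reached from the start state, so discard them.
Start with accepting vs non-accepting: {D,E} | {A,B,K,M,Q,U,V,W,X}.
On input 0, block {A,B,K,M,Q,U,V,W,X} splits into {B,K,Q,U,W,X} and {A,M,V}.
On input 1, block {B,K,Q,U,W,X} splits into {B,Q,U} and {K,W,X}.
Refine {A,M,V} on symbol 0: members go to different blocks, giving {M,V} and {A}.
No further refinement is possible. Final partition (5 blocks): {D,E} | {B,Q,U} | {M,V} | {K,W,X} | {A}.
A and X end up in different blocks, so they are distinguishable. For instance, the string '0' is accepted from only X.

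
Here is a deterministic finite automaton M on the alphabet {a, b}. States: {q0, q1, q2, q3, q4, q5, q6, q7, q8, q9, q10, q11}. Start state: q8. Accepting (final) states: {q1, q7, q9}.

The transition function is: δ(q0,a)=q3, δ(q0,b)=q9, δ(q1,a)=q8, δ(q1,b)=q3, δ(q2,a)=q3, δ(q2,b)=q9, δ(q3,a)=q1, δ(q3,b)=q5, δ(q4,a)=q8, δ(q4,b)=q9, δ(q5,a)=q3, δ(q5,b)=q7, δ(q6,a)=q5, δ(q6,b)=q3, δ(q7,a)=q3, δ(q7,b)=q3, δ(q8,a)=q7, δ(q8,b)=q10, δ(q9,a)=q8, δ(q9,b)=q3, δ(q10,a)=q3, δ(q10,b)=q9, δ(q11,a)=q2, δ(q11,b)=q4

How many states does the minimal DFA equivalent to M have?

Reachable states from the start: {q1,q3,q5,q7,q8,q9,q10}. Unreachable: {q0,q2,q4,q6,q11} — drop them.
Start with accepting vs non-accepting: {q1,q7,q9} | {q3,q5,q8,q10}.
Split {q3,q5,q8,q10} by δ(·,a) → {q3,q8} and {q5,q10}.
No further refinement is possible. Final partition (3 blocks): {q1,q7,q9} | {q3,q8} | {q5,q10}.

3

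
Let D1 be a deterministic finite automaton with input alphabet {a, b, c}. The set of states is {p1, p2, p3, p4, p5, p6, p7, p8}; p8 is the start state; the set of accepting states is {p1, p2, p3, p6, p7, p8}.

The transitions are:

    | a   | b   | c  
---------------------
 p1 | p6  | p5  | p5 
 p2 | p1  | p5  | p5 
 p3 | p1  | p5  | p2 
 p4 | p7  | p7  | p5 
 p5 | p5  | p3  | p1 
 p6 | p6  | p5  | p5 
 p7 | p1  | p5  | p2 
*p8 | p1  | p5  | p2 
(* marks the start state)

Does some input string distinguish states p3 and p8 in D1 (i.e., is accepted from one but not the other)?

First remove the unreachable states {p4,p7}; 6 states remain.
Start with accepting vs non-accepting: {p1,p2,p3,p6,p8} | {p5}.
Split {p1,p2,p3,p6,p8} by δ(·,c) → {p1,p2,p6} and {p3,p8}.
Stable partition: {p1,p2,p6} | {p5} | {p3,p8} — 3 equivalence classes.
p3 and p8 lie in the same block of the stable partition, so they are equivalent — no string distinguishes them.

No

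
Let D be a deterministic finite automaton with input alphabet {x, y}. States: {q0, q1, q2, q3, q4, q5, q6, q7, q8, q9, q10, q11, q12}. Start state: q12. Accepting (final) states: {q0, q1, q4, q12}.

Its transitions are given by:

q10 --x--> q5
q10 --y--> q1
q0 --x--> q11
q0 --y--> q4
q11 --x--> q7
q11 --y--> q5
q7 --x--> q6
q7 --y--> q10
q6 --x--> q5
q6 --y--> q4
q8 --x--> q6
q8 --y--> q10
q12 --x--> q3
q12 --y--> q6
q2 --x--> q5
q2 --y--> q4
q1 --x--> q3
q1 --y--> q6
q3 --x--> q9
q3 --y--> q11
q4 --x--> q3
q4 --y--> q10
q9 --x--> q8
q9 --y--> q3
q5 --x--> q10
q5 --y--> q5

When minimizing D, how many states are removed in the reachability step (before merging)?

2

BFS from q12 reaches {q1, q3, q4, q5, q6, q7, q8, q9, q10, q11, q12}; the 2 state(s) q0, q2 are never visited.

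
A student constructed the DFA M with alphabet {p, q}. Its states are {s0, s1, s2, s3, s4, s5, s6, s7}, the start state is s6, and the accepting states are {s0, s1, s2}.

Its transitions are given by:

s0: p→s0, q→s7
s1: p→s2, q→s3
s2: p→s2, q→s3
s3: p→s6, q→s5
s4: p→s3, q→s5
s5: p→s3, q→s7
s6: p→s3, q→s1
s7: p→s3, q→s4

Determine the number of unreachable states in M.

Starting at s6 and following transitions, the reachable set is {s1, s2, s3, s4, s5, s6, s7}. That leaves s0 unreachable — 1 in total.

1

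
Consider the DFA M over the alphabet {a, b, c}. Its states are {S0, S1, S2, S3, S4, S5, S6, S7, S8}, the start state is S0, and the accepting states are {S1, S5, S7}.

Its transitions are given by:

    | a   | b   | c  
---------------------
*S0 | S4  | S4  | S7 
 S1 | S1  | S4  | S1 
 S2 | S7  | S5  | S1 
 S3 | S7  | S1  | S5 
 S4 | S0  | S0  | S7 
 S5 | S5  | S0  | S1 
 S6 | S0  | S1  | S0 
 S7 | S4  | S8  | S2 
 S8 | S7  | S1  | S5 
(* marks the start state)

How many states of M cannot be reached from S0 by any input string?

2

BFS from S0 reaches {S0, S1, S2, S4, S5, S7, S8}; the 2 state(s) S3, S6 are never visited.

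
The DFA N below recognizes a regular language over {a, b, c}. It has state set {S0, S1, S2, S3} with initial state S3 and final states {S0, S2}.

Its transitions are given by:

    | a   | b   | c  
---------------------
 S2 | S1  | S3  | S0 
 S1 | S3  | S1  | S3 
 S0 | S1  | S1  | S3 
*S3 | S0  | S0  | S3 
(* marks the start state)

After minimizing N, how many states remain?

3

Reachable states from the start: {S0,S1,S3}. Unreachable: {S2} — drop them.
Start with accepting vs non-accepting: {S0} | {S1,S3}.
On input a, block {S1,S3} splits into {S1} and {S3}.
The partition is now stable with 3 blocks: {S0} | {S1} | {S3}.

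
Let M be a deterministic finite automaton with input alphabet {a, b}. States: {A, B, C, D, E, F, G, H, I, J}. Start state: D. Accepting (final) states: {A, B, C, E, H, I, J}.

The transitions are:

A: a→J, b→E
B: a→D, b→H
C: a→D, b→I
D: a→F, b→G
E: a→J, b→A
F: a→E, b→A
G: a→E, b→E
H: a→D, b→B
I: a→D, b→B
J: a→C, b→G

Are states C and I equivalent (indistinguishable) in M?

Every state is reachable, so we keep all 10.
Initial partition by acceptance: {A,B,C,E,H,I,J} | {D,F,G}.
On input a, block {A,B,C,E,H,I,J} splits into {B,C,H,I} and {A,E,J}.
Split {D,F,G} by δ(·,a) → {F,G} and {D}.
Refine {A,E,J} on symbol a: members go to different blocks, giving {A,E} and {J}.
The partition is now stable with 5 blocks: {B,C,H,I} | {F,G} | {A,E} | {D} | {J}.
C and I lie in the same block of the stable partition, so they are equivalent — no string distinguishes them.

Yes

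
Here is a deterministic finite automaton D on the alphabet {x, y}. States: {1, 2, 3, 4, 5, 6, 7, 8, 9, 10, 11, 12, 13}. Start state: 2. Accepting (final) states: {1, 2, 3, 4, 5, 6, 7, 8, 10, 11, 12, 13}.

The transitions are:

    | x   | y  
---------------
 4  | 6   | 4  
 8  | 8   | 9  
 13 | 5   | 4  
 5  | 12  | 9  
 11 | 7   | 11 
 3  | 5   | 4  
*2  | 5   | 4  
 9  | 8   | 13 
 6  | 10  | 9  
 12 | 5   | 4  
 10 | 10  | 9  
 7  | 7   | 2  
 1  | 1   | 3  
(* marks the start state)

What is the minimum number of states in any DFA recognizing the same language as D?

5

States {1,3,7,11} cannot be reached from the start state, so discard them.
P0 = {2,4,5,6,8,10,12,13} | {9}.
Refine {2,4,5,6,8,10,12,13} on symbol y: members go to different blocks, giving {2,4,12,13} and {5,6,8,10}.
Refine {5,6,8,10} on symbol x: members go to different blocks, giving {6,8,10} and {5}.
Split {2,4,12,13} by δ(·,x) → {2,12,13} and {4}.
Stable partition: {2,12,13} | {9} | {6,8,10} | {5} | {4} — 5 equivalence classes.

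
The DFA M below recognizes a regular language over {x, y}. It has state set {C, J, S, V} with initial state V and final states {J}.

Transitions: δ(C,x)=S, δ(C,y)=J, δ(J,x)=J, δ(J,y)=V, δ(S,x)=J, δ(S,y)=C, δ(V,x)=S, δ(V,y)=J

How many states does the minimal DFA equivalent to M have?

Every state is reachable, so we keep all 4.
P0 = {J} | {C,S,V}.
Split {C,S,V} by δ(·,x) → {C,V} and {S}.
No further refinement is possible. Final partition (3 blocks): {J} | {C,V} | {S}.

3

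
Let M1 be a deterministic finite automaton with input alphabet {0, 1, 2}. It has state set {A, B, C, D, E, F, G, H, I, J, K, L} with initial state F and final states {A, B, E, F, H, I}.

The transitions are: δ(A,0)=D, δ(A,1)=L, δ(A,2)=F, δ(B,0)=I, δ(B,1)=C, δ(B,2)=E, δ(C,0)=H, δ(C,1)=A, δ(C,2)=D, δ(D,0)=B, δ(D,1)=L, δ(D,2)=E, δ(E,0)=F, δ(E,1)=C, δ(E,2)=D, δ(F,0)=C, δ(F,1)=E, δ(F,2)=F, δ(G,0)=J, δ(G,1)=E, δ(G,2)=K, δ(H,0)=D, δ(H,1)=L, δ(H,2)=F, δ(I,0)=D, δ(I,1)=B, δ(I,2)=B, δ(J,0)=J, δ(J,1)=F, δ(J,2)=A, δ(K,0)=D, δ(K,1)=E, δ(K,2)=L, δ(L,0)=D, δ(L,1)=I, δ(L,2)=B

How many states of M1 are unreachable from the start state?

3

Starting at F and following transitions, the reachable set is {A, B, C, D, E, F, H, I, L}. That leaves G, J, K unreachable — 3 in total.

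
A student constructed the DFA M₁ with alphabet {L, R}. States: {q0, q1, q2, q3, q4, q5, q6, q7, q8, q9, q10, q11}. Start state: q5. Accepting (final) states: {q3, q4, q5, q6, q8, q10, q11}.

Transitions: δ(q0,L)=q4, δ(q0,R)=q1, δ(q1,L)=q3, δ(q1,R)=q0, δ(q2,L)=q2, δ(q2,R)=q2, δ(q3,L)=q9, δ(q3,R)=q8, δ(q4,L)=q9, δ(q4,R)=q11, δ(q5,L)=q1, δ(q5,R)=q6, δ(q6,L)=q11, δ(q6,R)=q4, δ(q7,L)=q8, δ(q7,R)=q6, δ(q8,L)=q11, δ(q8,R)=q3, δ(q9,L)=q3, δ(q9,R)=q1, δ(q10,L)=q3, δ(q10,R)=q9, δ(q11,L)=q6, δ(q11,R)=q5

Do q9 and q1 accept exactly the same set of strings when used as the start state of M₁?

States {q2,q7,q10} cannot be reached from the start state, so discard them.
Initial partition by acceptance: {q3,q4,q5,q6,q8,q11} | {q0,q1,q9}.
Refine {q3,q4,q5,q6,q8,q11} on symbol L: members go to different blocks, giving {q3,q4,q5} and {q6,q8,q11}.
Stable partition: {q3,q4,q5} | {q0,q1,q9} | {q6,q8,q11} — 3 equivalence classes.
q9 and q1 lie in the same block of the stable partition, so they are equivalent — no string distinguishes them.

Yes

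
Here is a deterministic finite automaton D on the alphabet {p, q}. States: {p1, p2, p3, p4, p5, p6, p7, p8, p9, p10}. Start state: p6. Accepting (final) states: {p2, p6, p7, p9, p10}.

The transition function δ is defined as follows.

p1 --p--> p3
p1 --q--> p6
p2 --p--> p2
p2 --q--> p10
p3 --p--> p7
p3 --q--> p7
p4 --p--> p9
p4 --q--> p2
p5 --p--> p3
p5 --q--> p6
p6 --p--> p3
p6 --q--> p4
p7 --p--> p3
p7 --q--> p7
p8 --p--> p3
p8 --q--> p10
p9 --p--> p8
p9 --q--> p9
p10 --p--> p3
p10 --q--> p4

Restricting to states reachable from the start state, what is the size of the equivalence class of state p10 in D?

States {p1,p5} cannot be reached from the start state, so discard them.
Start with accepting vs non-accepting: {p2,p6,p7,p9,p10} | {p3,p4,p8}.
On input p, block {p2,p6,p7,p9,p10} splits into {p6,p7,p9,p10} and {p2}.
On input q, block {p6,p7,p9,p10} splits into {p6,p10} and {p7,p9}.
On input p, block {p3,p4,p8} splits into {p3,p4} and {p8}.
Split {p3,p4} by δ(·,q) → {p3} and {p4}.
Split {p7,p9} by δ(·,p) → {p7} and {p9}.
No further refinement is possible. Final partition (7 blocks): {p6,p10} | {p3} | {p2} | {p7} | {p8} | {p4} | {p9}.
The equivalence class containing p10 is {p6,p10}, of size 2.

2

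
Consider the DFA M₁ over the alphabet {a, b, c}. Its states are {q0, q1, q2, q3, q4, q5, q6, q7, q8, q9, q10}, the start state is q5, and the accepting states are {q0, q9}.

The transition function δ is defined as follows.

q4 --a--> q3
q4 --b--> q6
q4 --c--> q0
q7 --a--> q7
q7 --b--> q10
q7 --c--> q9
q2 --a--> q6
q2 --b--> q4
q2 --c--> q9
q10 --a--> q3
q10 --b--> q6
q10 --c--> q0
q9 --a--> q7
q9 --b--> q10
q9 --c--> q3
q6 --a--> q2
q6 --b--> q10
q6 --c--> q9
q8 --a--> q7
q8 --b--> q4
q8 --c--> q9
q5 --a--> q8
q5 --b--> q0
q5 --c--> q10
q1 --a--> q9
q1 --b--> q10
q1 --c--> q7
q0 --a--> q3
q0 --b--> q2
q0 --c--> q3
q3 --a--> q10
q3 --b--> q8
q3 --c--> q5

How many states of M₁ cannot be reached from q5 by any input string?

1

No path from q5 leads to q1; the other 10 states are all reachable.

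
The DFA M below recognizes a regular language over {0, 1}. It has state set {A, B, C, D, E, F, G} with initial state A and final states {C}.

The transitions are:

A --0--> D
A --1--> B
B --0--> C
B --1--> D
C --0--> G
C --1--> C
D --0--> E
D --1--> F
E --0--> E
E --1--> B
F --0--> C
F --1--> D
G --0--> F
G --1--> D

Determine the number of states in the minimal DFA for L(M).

Every state is reachable, so we keep all 7.
P0 = {C} | {A,B,D,E,F,G}.
Refine {A,B,D,E,F,G} on symbol 0: members go to different blocks, giving {A,D,E,G} and {B,F}.
Refine {A,D,E,G} on symbol 0: members go to different blocks, giving {A,D,E} and {G}.
No further refinement is possible. Final partition (4 blocks): {C} | {A,D,E} | {B,F} | {G}.

4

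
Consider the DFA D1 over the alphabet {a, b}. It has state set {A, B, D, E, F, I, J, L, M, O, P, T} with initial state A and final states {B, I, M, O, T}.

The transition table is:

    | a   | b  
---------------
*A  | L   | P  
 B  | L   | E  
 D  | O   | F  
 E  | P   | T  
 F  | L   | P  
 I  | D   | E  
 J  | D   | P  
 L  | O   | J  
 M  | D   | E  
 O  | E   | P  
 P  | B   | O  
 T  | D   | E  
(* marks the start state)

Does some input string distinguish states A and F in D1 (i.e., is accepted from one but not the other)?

First remove the unreachable states {I,M}; 10 states remain.
Initial partition by acceptance: {B,O,T} | {A,D,E,F,J,L,P}.
Split {A,D,E,F,J,L,P} by δ(·,a) → {A,E,F,J} and {D,L,P}.
Split {B,O,T} by δ(·,a) → {B,T} and {O}.
On input b, block {A,E,F,J} splits into {A,F,J} and {E}.
Refine {D,L,P} on symbol a: members go to different blocks, giving {D,L} and {P}.
Stable partition: {B,T} | {A,F,J} | {D,L} | {O} | {E} | {P} — 6 equivalence classes.
A and F lie in the same block of the stable partition, so they are equivalent — no string distinguishes them.

No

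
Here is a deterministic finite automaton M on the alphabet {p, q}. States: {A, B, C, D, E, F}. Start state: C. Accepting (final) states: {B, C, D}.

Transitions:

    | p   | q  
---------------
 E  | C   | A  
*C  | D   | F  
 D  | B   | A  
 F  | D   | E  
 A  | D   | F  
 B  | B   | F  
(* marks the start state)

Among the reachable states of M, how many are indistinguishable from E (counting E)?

3

All states are reachable from the start state.
P0 = {B,C,D} | {A,E,F}.
The partition is now stable with 2 blocks: {B,C,D} | {A,E,F}.
The equivalence class containing E is {A,E,F}, of size 3.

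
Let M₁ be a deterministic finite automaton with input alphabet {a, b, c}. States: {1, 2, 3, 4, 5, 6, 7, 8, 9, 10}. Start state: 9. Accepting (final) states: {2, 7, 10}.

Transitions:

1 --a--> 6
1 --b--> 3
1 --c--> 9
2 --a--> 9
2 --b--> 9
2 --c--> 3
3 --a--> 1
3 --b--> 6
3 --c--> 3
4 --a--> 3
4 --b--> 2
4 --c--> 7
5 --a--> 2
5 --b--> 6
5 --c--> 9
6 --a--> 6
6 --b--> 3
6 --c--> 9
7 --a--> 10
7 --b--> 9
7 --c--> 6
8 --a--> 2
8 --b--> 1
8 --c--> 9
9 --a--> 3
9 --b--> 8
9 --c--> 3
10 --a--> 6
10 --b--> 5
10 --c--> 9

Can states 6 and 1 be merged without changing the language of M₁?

Yes

First remove the unreachable states {4,5,7,10}; 6 states remain.
P0 = {2} | {1,3,6,8,9}.
Split {1,3,6,8,9} by δ(·,a) → {1,3,6,9} and {8}.
On input b, block {1,3,6,9} splits into {1,3,6} and {9}.
On input c, block {1,3,6} splits into {1,6} and {3}.
No further refinement is possible. Final partition (5 blocks): {2} | {1,6} | {8} | {9} | {3}.
6 and 1 lie in the same block of the stable partition, so they are equivalent — no string distinguishes them.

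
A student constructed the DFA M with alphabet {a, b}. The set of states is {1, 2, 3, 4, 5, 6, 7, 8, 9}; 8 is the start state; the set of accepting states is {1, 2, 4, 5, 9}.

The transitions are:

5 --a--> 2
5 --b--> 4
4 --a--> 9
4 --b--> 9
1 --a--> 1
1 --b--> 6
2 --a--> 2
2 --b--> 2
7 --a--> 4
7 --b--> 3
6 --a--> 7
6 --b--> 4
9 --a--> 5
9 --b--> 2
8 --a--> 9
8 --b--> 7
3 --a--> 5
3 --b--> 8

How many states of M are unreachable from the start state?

2

BFS from 8 reaches {2, 3, 4, 5, 7, 8, 9}; the 2 state(s) 1, 6 are never visited.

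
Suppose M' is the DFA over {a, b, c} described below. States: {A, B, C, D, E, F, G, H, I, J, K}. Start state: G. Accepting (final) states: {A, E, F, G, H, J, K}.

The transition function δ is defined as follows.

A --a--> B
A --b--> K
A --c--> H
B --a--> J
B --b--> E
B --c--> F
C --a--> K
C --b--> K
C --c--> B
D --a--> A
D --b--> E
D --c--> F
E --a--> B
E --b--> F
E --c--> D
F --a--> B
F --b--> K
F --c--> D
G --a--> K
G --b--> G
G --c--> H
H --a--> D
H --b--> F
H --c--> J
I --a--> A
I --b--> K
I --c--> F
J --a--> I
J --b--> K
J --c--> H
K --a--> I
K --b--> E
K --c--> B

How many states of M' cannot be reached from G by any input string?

1

No path from G leads to C; the other 10 states are all reachable.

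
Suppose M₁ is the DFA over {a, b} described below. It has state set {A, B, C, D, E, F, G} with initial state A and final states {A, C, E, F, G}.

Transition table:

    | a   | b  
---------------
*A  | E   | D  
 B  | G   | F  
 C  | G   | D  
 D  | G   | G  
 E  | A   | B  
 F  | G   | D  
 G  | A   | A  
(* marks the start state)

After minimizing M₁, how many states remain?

First remove the unreachable states {C}; 6 states remain.
P0 = {A,E,F,G} | {B,D}.
On input b, block {A,E,F,G} splits into {A,E,F} and {G}.
Refine {A,E,F} on symbol a: members go to different blocks, giving {A,E} and {F}.
On input b, block {B,D} splits into {B} and {D}.
Split {A,E} by δ(·,b) → {A} and {E}.
Stable partition: {A} | {B} | {G} | {F} | {D} | {E} — 6 equivalence classes.

6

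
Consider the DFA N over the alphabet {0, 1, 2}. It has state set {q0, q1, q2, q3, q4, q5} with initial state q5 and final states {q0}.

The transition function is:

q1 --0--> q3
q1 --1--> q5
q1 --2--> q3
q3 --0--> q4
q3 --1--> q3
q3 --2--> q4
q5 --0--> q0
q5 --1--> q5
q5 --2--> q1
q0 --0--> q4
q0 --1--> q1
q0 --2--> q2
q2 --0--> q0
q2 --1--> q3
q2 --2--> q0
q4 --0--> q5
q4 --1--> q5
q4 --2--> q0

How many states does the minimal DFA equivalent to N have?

6

Initial partition by acceptance: {q0} | {q1,q2,q3,q4,q5}.
On input 0, block {q1,q2,q3,q4,q5} splits into {q1,q3,q4} and {q2,q5}.
Refine {q1,q3,q4} on symbol 0: members go to different blocks, giving {q1,q3} and {q4}.
On input 0, block {q1,q3} splits into {q1} and {q3}.
Split {q2,q5} by δ(·,1) → {q2} and {q5}.
No further refinement is possible. Final partition (6 blocks): {q0} | {q1} | {q2} | {q4} | {q3} | {q5}.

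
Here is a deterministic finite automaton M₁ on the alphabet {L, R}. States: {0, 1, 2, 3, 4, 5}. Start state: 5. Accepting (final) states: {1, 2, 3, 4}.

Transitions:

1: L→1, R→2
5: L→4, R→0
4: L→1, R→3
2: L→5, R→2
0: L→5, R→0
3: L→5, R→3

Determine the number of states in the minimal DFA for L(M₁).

4

Every state is reachable, so we keep all 6.
P0 = {1,2,3,4} | {0,5}.
Split {1,2,3,4} by δ(·,L) → {1,4} and {2,3}.
Refine {0,5} on symbol L: members go to different blocks, giving {0} and {5}.
Stable partition: {1,4} | {0} | {2,3} | {5} — 4 equivalence classes.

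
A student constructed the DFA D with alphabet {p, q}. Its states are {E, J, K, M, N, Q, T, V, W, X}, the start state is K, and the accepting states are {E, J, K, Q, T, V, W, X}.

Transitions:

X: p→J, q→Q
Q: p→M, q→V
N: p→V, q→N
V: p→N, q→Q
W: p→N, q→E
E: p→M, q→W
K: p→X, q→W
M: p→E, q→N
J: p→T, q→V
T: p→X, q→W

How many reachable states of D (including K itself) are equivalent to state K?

Every state is reachable, so we keep all 10.
Start with accepting vs non-accepting: {E,J,K,Q,T,V,W,X} | {M,N}.
Refine {E,J,K,Q,T,V,W,X} on symbol p: members go to different blocks, giving {J,K,T,X} and {E,Q,V,W}.
No further refinement is possible. Final partition (3 blocks): {J,K,T,X} | {M,N} | {E,Q,V,W}.
The equivalence class containing K is {J,K,T,X}, of size 4.

4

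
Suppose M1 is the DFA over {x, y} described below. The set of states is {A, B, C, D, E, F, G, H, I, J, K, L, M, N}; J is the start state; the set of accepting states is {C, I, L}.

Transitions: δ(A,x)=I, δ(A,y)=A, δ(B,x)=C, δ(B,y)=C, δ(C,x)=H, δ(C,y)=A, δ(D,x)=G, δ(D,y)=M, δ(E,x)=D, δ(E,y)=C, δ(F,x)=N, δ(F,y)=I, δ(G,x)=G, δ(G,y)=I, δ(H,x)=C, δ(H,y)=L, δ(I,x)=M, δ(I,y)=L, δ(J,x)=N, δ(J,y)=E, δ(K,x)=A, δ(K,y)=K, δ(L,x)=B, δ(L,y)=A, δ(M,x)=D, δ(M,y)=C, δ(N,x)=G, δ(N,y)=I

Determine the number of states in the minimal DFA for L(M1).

7

Reachable states from the start: {A,B,C,D,E,G,H,I,J,L,M,N}. Unreachable: {F,K} — drop them.
P0 = {C,I,L} | {A,B,D,E,G,H,J,M,N}.
Split {C,I,L} by δ(·,y) → {C,L} and {I}.
On input x, block {A,B,D,E,G,H,J,M,N} splits into {D,E,G,J,M,N} and {B,H} and {A}.
Refine {D,E,G,J,M,N} on symbol y: members go to different blocks, giving {D,J} and {E,M} and {G,N}.
Stable partition: {C,L} | {D,J} | {I} | {B,H} | {A} | {E,M} | {G,N} — 7 equivalence classes.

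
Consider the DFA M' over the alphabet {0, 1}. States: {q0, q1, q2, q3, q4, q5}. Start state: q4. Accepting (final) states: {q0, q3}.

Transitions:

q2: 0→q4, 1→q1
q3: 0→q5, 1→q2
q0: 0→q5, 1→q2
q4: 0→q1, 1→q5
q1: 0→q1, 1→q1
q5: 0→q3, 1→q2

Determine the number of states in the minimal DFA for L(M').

5

First remove the unreachable states {q0}; 5 states remain.
Start with accepting vs non-accepting: {q3} | {q1,q2,q4,q5}.
Refine {q1,q2,q4,q5} on symbol 0: members go to different blocks, giving {q1,q2,q4} and {q5}.
On input 1, block {q1,q2,q4} splits into {q1,q2} and {q4}.
Refine {q1,q2} on symbol 0: members go to different blocks, giving {q1} and {q2}.
Stable partition: {q3} | {q1} | {q5} | {q4} | {q2} — 5 equivalence classes.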